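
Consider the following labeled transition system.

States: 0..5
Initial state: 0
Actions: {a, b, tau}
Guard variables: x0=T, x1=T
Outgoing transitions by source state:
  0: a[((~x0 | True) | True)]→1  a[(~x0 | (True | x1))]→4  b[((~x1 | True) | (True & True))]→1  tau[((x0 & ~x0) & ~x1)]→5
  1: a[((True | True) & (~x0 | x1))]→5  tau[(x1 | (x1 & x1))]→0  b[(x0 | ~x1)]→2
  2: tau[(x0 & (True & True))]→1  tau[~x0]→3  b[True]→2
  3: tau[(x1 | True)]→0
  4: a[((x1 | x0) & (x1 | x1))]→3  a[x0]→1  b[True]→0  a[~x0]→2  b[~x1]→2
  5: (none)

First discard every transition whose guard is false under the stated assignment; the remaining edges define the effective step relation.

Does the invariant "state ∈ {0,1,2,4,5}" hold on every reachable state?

Inv-set: {0,1,2,4,5}
Reach set: {0,1,2,3,4,5}
  0: safe
  1: safe
  2: safe
  3: ✗ unsafe
  4: safe
  5: safe
counterexample path to 3: a·a

Answer: INVARIANT VIOLATED at state 3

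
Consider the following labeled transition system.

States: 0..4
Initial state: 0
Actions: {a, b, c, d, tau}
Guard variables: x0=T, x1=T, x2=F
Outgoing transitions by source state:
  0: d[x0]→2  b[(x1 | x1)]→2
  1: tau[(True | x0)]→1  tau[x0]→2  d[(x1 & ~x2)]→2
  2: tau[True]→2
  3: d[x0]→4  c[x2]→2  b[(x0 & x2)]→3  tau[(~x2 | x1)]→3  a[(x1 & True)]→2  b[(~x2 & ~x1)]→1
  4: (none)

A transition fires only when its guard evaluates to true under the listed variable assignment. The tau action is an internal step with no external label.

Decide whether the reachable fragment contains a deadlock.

Answer: DEADLOCK-FREE

Analysis:
R = {0,2}
  0: b→2  d→2  [2 exit(s)]
  2: tau→2  [1 exit(s)]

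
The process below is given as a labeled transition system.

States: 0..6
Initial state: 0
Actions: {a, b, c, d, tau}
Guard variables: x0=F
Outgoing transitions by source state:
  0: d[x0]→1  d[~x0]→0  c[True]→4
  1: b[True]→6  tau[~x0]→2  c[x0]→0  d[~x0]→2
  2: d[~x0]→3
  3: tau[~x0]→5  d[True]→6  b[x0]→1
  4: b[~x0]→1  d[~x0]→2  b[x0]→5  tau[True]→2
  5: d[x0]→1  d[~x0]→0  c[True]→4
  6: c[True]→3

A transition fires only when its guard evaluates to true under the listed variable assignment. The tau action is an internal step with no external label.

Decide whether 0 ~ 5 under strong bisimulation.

Bisimulation quotient by refinement:
  π0 = {{0,1,2,3,4,5,6}}
  π1 = {{0,5},{1,4},{2},{3},{6}}
  π2 = {{0,5},{1},{2},{3},{4},{6}}
stable after 3 split(s): 6 block(s)
class of 0: {0,5}; class of 5: {0,5}

Answer: BISIMILAR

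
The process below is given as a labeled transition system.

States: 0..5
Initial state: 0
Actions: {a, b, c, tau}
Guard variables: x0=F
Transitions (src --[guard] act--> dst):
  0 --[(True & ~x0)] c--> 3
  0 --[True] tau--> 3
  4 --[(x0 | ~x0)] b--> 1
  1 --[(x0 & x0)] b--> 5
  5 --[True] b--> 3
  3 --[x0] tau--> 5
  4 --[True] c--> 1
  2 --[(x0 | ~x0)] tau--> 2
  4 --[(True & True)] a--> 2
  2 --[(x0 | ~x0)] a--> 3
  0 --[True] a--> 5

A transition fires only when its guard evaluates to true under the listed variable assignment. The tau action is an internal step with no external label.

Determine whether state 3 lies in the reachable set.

Guard filter leaves 9 enabled edge(s).
L0 = {0}
L1 = {3,5}  now seen {0,3,5}
Reach set: {0,3,5}
Path to 3: c

Answer: REACHABLE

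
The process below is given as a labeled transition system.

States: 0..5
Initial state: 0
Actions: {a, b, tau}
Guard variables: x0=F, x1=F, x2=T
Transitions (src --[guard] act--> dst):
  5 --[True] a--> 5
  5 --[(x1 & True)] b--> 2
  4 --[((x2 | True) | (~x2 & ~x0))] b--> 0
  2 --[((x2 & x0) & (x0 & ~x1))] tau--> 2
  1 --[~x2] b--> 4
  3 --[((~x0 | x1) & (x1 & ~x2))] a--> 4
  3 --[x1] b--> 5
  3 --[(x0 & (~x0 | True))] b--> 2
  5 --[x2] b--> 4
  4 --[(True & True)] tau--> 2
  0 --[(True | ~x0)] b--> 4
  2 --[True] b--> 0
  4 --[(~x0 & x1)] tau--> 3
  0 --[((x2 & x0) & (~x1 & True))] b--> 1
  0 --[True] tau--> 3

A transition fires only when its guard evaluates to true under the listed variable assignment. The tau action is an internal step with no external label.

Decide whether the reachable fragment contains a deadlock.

Reach set: {0,2,3,4}
  0: b→4  tau→3  [2 out]
  2: b→0  [1 out]
  3: ∅  [STUCK]
  4: b→0  tau→2  [2 out]
Path to 3: tau

Answer: DEADLOCK at state 3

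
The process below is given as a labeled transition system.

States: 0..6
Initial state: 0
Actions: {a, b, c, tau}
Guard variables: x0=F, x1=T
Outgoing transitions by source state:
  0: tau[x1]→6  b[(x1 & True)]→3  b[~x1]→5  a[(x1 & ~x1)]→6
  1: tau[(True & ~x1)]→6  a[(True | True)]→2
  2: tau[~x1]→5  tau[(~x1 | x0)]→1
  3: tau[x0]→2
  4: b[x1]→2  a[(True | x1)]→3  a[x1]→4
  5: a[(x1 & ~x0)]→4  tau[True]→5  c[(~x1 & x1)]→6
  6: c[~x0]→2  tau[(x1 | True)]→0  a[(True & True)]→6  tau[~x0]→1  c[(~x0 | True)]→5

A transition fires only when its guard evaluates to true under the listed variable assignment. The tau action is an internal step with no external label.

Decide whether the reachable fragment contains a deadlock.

Reach set: {0,1,2,3,4,5,6}
  0: b→3  tau→6  [2 out]
  1: a→2  [1 out]
  2: ∅  [STUCK]
  3: ∅  [STUCK]
  4: a→3  a→4  b→2  [3 out]
  5: a→4  tau→5  [2 out]
  6: a→6  c→2  c→5  tau→0  tau→1  [5 out]
Path to 2: tau·c

Answer: DEADLOCK at state 2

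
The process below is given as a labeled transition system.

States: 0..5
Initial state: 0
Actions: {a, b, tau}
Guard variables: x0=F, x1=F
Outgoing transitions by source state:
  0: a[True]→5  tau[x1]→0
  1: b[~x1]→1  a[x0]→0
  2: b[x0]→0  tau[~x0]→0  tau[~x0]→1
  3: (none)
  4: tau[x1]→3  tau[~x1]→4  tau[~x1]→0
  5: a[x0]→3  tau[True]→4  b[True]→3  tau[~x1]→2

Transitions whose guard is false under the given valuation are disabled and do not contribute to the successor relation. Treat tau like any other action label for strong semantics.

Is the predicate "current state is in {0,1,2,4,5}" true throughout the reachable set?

Answer: INVARIANT VIOLATED at state 3

Analysis:
Inv-set: {0,1,2,4,5}
Reachable = {0,1,2,3,4,5}
  0: ok
  1: ok
  2: ok
  3: ✗ unsafe
  4: ok
  5: ok
counterexample path to 3: a·b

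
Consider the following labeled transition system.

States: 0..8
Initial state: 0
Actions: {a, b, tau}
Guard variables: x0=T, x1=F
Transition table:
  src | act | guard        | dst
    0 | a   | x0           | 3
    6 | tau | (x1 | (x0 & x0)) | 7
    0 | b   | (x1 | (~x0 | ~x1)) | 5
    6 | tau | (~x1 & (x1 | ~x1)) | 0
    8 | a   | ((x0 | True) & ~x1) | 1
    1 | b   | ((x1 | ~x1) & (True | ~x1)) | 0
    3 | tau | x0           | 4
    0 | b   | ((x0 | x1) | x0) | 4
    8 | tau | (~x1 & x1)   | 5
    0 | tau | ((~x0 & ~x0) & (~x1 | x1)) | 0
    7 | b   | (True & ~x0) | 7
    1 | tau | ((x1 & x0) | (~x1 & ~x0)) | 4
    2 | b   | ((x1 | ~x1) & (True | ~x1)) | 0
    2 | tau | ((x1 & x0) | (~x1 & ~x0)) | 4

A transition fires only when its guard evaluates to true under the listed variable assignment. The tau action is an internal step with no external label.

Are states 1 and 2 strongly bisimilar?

Refine partition for ~:
  π0 = {{0,1,2,3,4,5,6,7,8}}
  π1 = {{0},{1,2},{3,6},{4,5,7},{8}}
  π2 = {{0},{1,2},{3},{4,5,7},{6},{8}}
Fixed point at round 3; 6 class(es).
class of 1: {1,2}; class of 2: {1,2}

Answer: BISIMILAR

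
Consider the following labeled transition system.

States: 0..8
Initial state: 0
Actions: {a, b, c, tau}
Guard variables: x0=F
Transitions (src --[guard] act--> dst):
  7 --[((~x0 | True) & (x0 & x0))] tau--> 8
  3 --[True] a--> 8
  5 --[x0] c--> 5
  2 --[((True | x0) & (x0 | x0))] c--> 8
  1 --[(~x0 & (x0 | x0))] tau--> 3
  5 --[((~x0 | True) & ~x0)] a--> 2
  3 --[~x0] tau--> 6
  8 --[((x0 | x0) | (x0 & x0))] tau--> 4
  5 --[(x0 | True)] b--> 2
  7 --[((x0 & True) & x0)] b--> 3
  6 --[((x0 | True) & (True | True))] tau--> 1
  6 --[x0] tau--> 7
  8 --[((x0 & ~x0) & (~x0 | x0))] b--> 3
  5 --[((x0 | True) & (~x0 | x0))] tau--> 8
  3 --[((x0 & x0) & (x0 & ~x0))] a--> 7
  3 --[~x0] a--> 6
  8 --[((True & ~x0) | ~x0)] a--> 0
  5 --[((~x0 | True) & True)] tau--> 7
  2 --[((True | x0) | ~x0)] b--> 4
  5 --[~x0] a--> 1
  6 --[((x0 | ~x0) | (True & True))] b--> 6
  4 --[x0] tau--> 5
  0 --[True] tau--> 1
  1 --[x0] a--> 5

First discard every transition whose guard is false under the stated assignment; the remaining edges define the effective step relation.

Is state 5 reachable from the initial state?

Guard filter leaves 13 enabled edge(s).
L0 = {0}
L1 = {1}  total {0,1}
R = {0,1}

Answer: UNREACHABLE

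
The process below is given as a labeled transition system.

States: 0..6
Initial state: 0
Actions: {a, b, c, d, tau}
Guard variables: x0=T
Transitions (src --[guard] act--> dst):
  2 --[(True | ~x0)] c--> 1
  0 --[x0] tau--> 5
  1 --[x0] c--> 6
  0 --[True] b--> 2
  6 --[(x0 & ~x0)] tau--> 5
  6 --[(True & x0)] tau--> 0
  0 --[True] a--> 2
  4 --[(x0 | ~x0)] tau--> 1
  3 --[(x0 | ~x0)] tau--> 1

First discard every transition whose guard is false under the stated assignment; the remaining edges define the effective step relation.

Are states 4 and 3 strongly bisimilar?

Answer: BISIMILAR

Analysis:
Compute ~ classes (split until stable):
  π0 = {{0,1,2,3,4,5,6}}
  π1 = {{0},{1,2},{3,4,6},{5}}
  π2 = {{0},{1},{2},{3,4},{5},{6}}
Fixed point at round 3; 6 class(es).
class of 4: {3,4}; class of 3: {3,4}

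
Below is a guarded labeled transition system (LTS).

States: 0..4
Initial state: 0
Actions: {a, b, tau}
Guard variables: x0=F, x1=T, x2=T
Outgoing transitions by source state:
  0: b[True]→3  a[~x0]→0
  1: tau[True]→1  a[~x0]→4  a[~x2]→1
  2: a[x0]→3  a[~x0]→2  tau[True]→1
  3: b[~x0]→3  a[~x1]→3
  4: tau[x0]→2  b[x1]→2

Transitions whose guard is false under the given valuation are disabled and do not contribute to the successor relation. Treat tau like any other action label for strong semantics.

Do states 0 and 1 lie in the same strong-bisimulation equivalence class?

Compute ~ classes (split until stable):
  π0 = {{0,1,2,3,4}}
  π1 = {{0},{1,2},{3,4}}
  π2 = {{0},{1},{2},{3},{4}}
Fixed point at round 3; 5 class(es).
0∈{0}, 1∈{1}

Answer: NOT BISIMILAR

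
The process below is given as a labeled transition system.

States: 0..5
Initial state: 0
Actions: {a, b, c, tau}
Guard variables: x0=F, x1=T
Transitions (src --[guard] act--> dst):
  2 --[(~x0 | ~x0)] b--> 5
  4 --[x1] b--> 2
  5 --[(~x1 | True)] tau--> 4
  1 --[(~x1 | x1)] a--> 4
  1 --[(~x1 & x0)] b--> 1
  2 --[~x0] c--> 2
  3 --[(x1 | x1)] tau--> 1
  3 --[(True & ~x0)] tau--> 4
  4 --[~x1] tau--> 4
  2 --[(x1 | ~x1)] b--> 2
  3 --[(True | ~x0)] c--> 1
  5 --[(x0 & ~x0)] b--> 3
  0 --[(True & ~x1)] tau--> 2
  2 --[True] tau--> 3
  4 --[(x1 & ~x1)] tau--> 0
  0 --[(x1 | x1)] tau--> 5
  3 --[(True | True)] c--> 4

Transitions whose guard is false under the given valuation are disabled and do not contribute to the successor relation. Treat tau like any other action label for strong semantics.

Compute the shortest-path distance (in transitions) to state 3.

Answer: 4

Trace:
Layered search for 3:
  Layer 0: {0}
  Layer 1: {5}
  Layer 2: {4}
  Layer 3: {2}
  Layer 4: {3}
first hit 3 at d=4 via tau·tau·b·tau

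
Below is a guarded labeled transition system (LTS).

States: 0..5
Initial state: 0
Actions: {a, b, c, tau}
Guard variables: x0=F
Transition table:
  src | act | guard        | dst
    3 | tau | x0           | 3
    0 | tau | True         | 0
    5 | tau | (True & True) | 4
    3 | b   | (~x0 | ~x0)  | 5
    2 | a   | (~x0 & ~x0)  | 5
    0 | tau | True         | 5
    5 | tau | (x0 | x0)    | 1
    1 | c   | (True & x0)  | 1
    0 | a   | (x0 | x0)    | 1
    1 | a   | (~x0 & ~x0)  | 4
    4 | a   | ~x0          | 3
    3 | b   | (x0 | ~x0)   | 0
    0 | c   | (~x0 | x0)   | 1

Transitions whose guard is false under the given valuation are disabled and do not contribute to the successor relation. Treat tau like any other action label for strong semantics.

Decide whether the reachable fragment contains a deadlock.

Reachable = {0,1,3,4,5}
  0: c→1  tau→0  tau→5  [3 exit(s)]
  1: a→4  [1 exit(s)]
  3: b→0  b→5  [2 exit(s)]
  4: a→3  [1 exit(s)]
  5: tau→4  [1 exit(s)]

Answer: DEADLOCK-FREE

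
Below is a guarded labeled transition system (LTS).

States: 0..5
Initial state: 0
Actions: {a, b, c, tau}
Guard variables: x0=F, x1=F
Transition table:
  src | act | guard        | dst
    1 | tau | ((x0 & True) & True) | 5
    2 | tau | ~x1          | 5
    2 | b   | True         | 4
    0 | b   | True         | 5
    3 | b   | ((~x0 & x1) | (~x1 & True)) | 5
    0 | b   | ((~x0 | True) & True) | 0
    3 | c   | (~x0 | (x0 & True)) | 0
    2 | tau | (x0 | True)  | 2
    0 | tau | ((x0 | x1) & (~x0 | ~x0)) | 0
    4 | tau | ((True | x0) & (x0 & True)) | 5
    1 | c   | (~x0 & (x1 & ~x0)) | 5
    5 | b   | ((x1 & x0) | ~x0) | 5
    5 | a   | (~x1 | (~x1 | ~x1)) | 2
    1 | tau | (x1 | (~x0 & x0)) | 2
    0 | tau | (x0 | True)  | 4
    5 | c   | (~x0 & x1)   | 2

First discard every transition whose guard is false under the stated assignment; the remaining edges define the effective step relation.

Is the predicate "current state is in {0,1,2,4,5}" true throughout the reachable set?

Inv-set: {0,1,2,4,5}
Reachable = {0,2,4,5}
  0: ✓
  2: ✓
  4: ✓
  5: ✓

Answer: INVARIANT HOLDS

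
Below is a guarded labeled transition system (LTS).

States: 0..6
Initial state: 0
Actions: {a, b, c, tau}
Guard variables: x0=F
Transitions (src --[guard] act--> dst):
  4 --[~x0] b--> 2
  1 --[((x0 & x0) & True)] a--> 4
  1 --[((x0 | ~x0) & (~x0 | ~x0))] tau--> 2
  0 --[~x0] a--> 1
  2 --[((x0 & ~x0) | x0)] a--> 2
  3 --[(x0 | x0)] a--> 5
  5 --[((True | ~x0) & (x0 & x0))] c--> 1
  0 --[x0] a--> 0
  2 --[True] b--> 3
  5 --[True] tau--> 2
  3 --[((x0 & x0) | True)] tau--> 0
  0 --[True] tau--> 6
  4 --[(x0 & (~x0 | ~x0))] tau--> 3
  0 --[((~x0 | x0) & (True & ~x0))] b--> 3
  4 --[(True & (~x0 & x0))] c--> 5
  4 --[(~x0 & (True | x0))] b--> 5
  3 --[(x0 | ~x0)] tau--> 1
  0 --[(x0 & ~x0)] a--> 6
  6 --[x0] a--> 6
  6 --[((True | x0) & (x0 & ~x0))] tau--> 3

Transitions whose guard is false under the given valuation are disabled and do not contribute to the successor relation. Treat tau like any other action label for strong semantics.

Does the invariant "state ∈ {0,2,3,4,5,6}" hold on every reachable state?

Answer: INVARIANT VIOLATED at state 1

Working:
Safe = {0,2,3,4,5,6}
Reach set: {0,1,2,3,6}
  0: ok
  1: ✗ unsafe
  2: ok
  3: ok
  6: ok
witness against invariant: a → 1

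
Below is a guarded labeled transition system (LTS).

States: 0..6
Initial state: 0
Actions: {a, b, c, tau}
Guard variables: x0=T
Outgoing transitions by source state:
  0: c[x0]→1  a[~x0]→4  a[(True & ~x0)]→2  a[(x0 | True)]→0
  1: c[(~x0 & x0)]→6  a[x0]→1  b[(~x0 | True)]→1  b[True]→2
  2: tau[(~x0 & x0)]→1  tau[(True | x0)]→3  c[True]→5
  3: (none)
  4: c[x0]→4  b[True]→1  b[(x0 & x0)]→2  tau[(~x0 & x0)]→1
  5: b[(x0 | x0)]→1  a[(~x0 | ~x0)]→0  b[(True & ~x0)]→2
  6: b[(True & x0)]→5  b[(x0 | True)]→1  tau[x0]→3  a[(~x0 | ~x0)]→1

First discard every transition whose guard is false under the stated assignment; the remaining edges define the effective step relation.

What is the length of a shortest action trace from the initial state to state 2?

Layered search for 2:
  Layer 0: {0}
  Layer 1: {1}
  Layer 2: {2}
first hit 2 at d=2 via c·b

Answer: 2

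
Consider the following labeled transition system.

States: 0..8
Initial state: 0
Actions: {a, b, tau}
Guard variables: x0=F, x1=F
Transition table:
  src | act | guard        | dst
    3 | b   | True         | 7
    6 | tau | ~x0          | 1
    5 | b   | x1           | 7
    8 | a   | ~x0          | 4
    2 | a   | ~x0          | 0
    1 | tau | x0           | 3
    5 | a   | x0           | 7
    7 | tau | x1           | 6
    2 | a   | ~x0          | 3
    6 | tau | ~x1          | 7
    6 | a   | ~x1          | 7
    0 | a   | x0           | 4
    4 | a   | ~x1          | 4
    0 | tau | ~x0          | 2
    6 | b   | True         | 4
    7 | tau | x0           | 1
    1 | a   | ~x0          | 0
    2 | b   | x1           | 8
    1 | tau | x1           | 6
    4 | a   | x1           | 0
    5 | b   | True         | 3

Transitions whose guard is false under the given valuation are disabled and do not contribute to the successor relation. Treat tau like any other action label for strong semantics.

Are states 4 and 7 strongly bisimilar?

Bisimulation quotient by refinement:
  P[0] = {{0,1,2,3,4,5,6,7,8}}
  P[1] = {{0},{1,2,4,8},{3,5},{6},{7}}
  P[2] = {{0},{1},{2},{3},{4,8},{5},{6},{7}}
8 equivalence class(es) (converged in 3)
class of 4: {4,8}; class of 7: {7}

Answer: NOT BISIMILAR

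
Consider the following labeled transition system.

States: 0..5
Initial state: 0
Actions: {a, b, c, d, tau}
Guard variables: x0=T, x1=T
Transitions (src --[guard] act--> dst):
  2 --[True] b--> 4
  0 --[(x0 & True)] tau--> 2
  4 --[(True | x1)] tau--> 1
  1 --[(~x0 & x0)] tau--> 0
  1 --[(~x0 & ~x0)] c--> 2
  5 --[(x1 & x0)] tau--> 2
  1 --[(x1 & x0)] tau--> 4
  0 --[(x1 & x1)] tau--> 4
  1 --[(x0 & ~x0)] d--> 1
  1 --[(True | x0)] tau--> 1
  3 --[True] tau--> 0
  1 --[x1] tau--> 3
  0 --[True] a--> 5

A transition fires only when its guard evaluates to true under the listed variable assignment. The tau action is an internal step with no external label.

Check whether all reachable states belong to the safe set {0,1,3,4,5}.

Answer: INVARIANT VIOLATED at state 2

Trace:
Allowed set {0,1,3,4,5}
Reach set: {0,1,2,3,4,5}
  0: ok
  1: ok
  2: ✗ unsafe
  3: ok
  4: ok
  5: ok
witness against invariant: tau → 2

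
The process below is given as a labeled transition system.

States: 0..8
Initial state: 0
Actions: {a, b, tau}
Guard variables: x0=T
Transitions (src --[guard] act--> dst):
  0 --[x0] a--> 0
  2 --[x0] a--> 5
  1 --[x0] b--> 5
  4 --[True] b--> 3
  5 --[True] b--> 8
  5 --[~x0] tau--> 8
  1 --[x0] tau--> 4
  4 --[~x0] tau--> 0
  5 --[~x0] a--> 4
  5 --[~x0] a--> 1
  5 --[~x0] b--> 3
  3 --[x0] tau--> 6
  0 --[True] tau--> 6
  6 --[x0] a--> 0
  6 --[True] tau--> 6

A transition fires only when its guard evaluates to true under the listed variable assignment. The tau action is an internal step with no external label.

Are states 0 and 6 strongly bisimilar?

Refine partition for ~:
  π0 = {{0,1,2,3,4,5,6,7,8}}
  π1 = {{0,6},{1},{2},{3},{4,5},{7,8}}
  π2 = {{0,6},{1},{2},{3},{4},{5},{7,8}}
Fixed point at round 3; 7 class(es).
[0]={0,6}  [6]={0,6}

Answer: BISIMILAR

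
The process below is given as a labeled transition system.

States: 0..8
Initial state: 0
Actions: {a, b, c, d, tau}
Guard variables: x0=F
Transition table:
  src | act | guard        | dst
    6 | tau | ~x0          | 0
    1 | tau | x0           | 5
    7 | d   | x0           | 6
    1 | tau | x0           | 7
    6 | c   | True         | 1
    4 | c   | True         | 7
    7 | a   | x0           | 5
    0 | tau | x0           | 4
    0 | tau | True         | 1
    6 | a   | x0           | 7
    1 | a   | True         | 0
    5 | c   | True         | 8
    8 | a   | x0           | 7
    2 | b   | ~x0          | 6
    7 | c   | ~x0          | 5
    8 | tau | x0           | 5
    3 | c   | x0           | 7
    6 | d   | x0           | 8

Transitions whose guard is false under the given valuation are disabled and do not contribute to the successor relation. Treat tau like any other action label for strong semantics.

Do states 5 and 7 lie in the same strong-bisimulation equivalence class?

Answer: NOT BISIMILAR

Analysis:
Refine partition for ~:
  π0 = {{0,1,2,3,4,5,6,7,8}}
  π1 = {{0},{1},{2},{3,8},{4,5,7},{6}}
  π2 = {{0},{1},{2},{3,8},{4,7},{5},{6}}
  π3 = {{0},{1},{2},{3,8},{4},{5},{6},{7}}
stable after 4 split(s): 8 block(s)
5∈{5}, 7∈{7}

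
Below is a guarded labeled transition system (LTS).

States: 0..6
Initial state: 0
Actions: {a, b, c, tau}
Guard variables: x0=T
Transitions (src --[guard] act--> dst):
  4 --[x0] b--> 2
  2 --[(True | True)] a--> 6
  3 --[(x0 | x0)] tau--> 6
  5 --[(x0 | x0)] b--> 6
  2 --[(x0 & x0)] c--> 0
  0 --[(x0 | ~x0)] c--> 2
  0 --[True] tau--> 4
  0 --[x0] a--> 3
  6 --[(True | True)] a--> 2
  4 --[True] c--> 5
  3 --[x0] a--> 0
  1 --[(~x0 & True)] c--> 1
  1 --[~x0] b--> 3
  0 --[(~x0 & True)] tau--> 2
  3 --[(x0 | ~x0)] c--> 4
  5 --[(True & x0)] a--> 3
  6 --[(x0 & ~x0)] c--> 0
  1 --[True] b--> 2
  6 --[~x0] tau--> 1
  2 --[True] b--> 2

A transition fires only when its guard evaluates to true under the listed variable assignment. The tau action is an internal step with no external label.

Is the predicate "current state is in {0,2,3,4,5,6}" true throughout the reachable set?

Inv-set: {0,2,3,4,5,6}
R = {0,2,3,4,5,6}
  0: ok
  2: ok
  3: ok
  4: ok
  5: ok
  6: ok

Answer: INVARIANT HOLDS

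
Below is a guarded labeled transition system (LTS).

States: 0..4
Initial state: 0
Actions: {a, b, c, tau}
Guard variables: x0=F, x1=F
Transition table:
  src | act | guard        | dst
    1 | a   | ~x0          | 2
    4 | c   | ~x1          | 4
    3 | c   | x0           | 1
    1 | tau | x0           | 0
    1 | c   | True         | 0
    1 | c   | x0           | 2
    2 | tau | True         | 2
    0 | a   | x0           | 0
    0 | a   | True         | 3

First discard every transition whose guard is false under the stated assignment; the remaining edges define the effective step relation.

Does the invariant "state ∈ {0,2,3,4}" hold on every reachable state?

Answer: INVARIANT HOLDS

Trace:
Allowed set {0,2,3,4}
Reach set: {0,3}
  0: safe
  3: safe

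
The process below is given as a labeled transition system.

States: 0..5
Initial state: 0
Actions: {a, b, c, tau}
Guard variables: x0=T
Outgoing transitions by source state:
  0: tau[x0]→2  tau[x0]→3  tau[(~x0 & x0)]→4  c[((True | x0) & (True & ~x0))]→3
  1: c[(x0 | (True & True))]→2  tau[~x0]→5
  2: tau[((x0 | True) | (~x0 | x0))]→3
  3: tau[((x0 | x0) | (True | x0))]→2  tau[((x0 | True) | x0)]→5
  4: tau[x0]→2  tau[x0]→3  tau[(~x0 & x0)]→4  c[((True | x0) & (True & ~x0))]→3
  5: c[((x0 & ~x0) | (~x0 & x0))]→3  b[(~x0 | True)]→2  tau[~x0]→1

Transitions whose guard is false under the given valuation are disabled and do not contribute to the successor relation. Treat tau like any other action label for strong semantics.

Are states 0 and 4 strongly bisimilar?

Compute ~ classes (split until stable):
  π0 = {{0,1,2,3,4,5}}
  π1 = {{0,2,3,4},{1},{5}}
  π2 = {{0,2,4},{1},{3},{5}}
  π3 = {{0,4},{1},{2},{3},{5}}
Fixed point at round 4; 5 class(es).
0∈{0,4}, 4∈{0,4}

Answer: BISIMILAR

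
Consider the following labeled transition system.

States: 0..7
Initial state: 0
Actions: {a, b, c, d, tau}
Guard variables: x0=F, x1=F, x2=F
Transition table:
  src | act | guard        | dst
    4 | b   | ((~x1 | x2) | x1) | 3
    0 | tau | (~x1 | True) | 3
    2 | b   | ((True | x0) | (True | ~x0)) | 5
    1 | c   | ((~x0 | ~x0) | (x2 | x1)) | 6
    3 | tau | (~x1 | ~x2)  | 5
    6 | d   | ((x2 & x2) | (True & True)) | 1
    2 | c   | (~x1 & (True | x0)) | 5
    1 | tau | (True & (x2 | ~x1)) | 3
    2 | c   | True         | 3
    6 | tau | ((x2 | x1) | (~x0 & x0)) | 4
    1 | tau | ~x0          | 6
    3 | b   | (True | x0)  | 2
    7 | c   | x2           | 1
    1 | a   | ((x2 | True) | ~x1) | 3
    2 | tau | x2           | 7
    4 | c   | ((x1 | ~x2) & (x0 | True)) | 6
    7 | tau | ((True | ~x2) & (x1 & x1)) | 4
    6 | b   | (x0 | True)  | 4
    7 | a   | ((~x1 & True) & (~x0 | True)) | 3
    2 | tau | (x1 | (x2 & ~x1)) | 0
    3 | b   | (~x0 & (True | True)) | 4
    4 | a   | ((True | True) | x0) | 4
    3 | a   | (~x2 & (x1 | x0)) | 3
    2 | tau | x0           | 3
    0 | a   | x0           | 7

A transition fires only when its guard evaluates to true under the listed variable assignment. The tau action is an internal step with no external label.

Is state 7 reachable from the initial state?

Guard filter leaves 17 enabled edge(s).
depth 0: {0}
depth 1: {3}  now seen {0,3}
depth 2: {2,4,5}  now seen {0,2,3,4,5}
depth 3: {6}  now seen {0,2,3,4,5,6}
depth 4: {1}  now seen {0,1,2,3,4,5,6}
R = {0,1,2,3,4,5,6}

Answer: UNREACHABLE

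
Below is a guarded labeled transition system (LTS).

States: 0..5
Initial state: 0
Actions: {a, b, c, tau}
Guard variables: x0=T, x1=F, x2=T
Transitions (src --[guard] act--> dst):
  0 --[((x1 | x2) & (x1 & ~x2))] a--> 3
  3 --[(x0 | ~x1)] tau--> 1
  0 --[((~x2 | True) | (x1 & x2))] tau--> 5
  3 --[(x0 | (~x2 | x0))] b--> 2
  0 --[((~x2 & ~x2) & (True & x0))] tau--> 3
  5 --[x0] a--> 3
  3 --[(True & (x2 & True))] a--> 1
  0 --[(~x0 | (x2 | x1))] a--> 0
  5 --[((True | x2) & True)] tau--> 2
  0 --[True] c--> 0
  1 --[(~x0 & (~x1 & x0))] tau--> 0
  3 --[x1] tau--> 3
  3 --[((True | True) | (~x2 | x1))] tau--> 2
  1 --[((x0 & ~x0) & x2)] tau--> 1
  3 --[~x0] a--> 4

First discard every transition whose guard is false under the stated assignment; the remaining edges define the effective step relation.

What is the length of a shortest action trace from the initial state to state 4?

Breadth-first toward 4:
  depth 0: {0}
  depth 1: {5}
  depth 2: {2,3}
  depth 3: {1}
4 never appears.

Answer: UNREACHABLE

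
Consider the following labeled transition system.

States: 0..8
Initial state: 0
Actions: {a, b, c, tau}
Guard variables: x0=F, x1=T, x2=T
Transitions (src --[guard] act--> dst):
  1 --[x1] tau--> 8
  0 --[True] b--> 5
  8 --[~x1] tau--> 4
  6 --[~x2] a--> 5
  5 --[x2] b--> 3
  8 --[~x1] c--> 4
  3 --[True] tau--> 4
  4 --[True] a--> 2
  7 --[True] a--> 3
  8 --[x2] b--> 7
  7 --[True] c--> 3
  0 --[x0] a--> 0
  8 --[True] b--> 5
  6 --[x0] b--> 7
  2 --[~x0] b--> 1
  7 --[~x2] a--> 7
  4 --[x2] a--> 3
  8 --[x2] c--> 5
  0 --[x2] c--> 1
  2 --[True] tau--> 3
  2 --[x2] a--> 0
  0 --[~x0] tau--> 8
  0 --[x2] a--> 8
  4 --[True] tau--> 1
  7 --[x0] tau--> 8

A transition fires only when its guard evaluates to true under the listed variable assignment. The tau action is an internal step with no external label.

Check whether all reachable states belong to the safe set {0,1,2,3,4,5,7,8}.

Answer: INVARIANT HOLDS

Working:
Allowed set {0,1,2,3,4,5,7,8}
R = {0,1,2,3,4,5,7,8}
  0: safe
  1: safe
  2: safe
  3: safe
  4: safe
  5: safe
  7: safe
  8: safe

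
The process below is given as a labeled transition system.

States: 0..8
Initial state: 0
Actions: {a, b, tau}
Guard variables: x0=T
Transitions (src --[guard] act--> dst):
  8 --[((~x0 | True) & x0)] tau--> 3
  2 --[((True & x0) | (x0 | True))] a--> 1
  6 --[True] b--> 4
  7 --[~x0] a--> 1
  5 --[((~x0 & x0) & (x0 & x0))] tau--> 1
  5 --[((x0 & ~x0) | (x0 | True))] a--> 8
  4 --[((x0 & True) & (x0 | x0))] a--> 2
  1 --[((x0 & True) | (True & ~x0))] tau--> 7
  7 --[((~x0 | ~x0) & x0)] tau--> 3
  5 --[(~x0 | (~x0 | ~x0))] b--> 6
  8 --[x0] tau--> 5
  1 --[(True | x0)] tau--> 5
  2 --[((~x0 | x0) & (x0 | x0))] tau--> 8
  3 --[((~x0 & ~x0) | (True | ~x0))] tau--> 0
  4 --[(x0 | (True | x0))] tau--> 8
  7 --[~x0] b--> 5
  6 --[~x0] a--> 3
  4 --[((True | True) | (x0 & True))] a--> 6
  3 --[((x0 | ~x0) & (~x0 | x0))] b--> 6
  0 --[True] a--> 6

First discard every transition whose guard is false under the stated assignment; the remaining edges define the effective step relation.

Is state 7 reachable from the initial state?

After dropping false guards: 14 live edges.
L0 = {0}
L1 = {6}  now seen {0,6}
L2 = {4}  now seen {0,4,6}
L3 = {2,8}  now seen {0,2,4,6,8}
L4 = {1,3,5}  now seen {0,1,2,3,4,5,6,8}
L5 = {7}  now seen {0,1,2,3,4,5,6,7,8}
Reachable = {0,1,2,3,4,5,6,7,8}
trace reaching 7: a·b·a·a·tau

Answer: REACHABLE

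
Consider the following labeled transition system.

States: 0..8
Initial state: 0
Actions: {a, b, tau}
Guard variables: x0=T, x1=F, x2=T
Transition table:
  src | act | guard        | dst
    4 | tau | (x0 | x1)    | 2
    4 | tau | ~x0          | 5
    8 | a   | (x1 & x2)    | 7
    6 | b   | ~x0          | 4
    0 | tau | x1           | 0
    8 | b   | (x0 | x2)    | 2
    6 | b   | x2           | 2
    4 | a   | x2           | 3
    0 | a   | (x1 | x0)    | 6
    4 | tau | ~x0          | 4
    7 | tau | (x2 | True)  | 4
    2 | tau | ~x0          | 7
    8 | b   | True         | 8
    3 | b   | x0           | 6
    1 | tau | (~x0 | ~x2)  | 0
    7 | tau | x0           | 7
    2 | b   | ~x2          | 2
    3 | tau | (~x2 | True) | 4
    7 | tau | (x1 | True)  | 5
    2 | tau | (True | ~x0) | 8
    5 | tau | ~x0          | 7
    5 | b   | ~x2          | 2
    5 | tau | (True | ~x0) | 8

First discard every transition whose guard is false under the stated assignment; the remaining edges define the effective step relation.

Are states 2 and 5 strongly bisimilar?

Answer: BISIMILAR

Working:
Refine partition for ~:
  round 0: {{0,1,2,3,4,5,6,7,8}}
  round 1: {{0},{1},{2,5,7},{3},{4},{6,8}}
  round 2: {{0},{1},{2,5},{3},{4},{6},{7},{8}}
stable after 3 split(s): 8 block(s)
2∈{2,5}, 5∈{2,5}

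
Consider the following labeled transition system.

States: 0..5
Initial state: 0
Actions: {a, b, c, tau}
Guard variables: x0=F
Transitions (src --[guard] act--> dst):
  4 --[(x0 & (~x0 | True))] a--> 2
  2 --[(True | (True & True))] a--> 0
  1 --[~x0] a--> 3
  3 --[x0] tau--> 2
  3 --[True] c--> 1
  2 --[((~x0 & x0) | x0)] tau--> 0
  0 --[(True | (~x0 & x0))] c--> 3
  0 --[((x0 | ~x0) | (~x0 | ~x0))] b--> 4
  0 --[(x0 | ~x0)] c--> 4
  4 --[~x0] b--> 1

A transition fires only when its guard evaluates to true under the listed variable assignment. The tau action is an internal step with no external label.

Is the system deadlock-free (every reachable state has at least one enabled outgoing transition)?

Answer: DEADLOCK-FREE

Analysis:
Reachable = {0,1,3,4}
  0: b→4  c→3  c→4  [3 exit(s)]
  1: a→3  [1 exit(s)]
  3: c→1  [1 exit(s)]
  4: b→1  [1 exit(s)]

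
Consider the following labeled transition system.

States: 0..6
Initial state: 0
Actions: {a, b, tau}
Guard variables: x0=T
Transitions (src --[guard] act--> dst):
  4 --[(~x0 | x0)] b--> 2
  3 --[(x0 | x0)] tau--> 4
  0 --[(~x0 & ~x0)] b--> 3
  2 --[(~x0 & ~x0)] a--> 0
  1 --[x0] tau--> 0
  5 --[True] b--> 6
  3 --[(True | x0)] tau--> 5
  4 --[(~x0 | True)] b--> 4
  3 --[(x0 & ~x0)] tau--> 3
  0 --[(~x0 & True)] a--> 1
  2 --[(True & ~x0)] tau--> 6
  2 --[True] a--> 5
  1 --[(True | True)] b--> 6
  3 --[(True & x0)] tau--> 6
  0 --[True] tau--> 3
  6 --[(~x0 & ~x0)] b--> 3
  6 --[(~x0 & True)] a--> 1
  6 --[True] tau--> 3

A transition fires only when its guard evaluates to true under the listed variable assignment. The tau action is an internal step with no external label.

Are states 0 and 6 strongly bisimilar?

Compute ~ classes (split until stable):
  π0 = {{0,1,2,3,4,5,6}}
  π1 = {{0,3,6},{1},{2},{4,5}}
  π2 = {{0,6},{1},{2},{3},{4},{5}}
stable after 3 split(s): 6 block(s)
class of 0: {0,6}; class of 6: {0,6}

Answer: BISIMILAR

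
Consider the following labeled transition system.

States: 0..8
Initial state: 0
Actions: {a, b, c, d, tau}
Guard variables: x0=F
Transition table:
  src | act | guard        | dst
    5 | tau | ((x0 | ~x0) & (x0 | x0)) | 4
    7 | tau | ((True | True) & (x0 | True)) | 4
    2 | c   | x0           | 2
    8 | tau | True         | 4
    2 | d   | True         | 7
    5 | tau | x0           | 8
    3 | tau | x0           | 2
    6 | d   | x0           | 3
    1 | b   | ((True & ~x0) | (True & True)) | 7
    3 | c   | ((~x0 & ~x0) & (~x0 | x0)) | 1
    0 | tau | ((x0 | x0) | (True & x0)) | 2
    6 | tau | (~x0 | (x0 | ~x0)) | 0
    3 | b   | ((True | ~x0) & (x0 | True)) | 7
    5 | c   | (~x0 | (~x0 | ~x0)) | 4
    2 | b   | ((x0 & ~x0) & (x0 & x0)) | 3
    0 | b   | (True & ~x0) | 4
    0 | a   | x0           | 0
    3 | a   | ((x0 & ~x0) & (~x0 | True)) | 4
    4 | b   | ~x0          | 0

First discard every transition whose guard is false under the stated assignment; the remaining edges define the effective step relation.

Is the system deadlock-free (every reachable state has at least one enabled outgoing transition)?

Answer: DEADLOCK-FREE

Analysis:
Reach set: {0,4}
  0: b→4  [deg 1]
  4: b→0  [deg 1]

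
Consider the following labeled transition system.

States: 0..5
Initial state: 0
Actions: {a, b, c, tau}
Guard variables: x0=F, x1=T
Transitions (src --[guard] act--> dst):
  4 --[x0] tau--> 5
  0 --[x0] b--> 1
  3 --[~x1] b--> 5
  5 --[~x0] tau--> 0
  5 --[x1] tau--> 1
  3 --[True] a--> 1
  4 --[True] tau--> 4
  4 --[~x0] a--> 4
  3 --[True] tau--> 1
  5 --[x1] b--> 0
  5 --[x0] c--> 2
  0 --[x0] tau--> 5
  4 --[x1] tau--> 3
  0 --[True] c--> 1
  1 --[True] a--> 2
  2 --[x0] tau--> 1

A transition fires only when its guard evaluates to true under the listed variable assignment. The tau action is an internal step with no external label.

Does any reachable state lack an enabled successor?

Answer: DEADLOCK at state 2

Working:
Reach set: {0,1,2}
  0: c→1  [deg 1]
  1: a→2  [deg 1]
  2: ∅  [no exit]
Path to 2: c·a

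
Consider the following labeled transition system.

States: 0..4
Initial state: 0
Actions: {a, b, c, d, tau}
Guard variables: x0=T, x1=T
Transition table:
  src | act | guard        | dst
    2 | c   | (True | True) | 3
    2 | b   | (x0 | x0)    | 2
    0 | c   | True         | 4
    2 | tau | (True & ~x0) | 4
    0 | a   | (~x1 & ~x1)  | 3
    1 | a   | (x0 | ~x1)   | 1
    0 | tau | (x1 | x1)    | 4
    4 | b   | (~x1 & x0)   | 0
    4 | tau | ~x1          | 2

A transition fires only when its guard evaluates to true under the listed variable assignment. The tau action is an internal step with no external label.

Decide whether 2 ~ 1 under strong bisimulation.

Answer: NOT BISIMILAR

Working:
Compute ~ classes (split until stable):
  P[0] = {{0,1,2,3,4}}
  P[1] = {{0},{1},{2},{3,4}}
Fixed point at round 2; 4 class(es).
class of 2: {2}; class of 1: {1}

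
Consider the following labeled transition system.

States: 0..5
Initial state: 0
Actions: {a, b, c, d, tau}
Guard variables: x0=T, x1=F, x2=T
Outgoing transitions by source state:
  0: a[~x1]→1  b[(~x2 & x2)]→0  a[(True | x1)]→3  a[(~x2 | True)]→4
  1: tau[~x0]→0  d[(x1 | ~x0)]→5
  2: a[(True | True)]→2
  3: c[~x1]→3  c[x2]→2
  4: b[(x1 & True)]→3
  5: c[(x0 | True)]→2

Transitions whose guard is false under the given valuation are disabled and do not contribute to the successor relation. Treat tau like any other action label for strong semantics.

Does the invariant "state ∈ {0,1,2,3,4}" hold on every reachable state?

Answer: INVARIANT HOLDS

Working:
Safe = {0,1,2,3,4}
Reachable = {0,1,2,3,4}
  0: safe
  1: safe
  2: safe
  3: safe
  4: safe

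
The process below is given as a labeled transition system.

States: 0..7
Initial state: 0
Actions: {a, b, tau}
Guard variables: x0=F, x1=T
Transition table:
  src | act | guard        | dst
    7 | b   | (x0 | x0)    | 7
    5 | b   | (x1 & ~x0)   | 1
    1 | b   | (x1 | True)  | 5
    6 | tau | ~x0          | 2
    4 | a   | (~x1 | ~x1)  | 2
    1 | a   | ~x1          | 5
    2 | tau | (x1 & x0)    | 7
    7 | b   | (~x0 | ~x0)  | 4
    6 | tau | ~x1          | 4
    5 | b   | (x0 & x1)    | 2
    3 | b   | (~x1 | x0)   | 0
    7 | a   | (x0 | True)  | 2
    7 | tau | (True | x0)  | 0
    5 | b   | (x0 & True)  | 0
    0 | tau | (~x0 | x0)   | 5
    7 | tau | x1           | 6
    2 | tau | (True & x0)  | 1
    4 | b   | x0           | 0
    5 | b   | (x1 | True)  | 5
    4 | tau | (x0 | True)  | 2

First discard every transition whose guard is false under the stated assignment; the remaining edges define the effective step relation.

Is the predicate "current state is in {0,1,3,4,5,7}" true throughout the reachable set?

Answer: INVARIANT HOLDS

Trace:
Inv-set: {0,1,3,4,5,7}
Reach set: {0,1,5}
  0: ok
  1: ok
  5: ok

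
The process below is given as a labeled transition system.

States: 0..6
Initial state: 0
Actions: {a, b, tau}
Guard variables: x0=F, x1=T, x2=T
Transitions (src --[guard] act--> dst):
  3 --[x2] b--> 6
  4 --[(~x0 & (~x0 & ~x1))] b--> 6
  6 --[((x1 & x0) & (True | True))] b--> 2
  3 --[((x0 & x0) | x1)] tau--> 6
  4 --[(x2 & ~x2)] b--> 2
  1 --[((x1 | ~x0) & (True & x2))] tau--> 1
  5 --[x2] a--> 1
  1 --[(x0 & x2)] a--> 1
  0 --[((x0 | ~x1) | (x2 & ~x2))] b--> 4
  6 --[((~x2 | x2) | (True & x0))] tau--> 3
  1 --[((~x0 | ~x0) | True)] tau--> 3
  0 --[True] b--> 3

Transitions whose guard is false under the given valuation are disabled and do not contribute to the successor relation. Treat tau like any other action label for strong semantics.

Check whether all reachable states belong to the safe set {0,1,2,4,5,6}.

Safe = {0,1,2,4,5,6}
Reachable = {0,3,6}
  0: safe
  3: VIOLATES
  6: safe
counterexample path to 3: b

Answer: INVARIANT VIOLATED at state 3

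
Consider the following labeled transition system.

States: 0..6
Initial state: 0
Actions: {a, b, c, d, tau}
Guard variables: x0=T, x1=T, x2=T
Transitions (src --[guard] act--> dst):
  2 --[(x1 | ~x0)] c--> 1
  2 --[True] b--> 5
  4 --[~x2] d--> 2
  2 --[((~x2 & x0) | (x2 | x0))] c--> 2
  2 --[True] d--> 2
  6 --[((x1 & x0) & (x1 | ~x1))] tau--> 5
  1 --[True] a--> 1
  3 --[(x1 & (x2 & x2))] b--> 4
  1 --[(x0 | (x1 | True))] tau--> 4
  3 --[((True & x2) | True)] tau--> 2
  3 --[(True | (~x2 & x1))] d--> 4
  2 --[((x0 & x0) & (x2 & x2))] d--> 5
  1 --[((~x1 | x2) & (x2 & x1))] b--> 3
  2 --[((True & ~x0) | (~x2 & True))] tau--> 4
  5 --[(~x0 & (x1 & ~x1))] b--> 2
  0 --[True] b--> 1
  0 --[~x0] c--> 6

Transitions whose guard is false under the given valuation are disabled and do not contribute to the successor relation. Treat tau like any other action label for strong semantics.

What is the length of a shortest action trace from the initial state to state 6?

Breadth-first toward 6:
  Layer 0: {0}
  Layer 1: {1}
  Layer 2: {3,4}
  Layer 3: {2}
  Layer 4: {5}
6 never appears.

Answer: UNREACHABLE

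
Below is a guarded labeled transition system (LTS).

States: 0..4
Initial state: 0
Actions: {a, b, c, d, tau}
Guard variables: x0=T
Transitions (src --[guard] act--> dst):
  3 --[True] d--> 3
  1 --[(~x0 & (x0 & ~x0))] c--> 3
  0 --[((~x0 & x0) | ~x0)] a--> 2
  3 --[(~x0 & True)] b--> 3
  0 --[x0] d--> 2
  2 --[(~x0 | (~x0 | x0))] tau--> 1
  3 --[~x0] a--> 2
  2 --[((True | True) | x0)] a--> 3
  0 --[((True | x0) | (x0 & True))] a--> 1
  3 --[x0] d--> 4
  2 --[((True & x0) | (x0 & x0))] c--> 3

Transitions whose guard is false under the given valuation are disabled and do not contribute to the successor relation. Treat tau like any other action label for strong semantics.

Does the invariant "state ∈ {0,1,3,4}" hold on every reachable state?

Allowed set {0,1,3,4}
R = {0,1,2,3,4}
  0: ok
  1: ok
  2: ✗ unsafe
  3: ok
  4: ok
witness against invariant: d → 2

Answer: INVARIANT VIOLATED at state 2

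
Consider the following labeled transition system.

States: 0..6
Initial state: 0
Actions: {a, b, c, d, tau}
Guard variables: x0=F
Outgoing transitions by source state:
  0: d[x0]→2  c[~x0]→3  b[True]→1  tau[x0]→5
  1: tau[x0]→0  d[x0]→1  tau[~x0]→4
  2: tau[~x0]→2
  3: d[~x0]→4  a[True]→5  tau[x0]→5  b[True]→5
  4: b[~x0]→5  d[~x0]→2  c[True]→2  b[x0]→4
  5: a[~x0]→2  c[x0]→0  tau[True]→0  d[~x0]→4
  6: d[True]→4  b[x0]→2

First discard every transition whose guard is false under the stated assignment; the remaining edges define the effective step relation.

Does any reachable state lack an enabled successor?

Answer: DEADLOCK-FREE

Analysis:
R = {0,1,2,3,4,5}
  0: b→1  c→3  [deg 2]
  1: tau→4  [deg 1]
  2: tau→2  [deg 1]
  3: a→5  b→5  d→4  [deg 3]
  4: b→5  c→2  d→2  [deg 3]
  5: a→2  d→4  tau→0  [deg 3]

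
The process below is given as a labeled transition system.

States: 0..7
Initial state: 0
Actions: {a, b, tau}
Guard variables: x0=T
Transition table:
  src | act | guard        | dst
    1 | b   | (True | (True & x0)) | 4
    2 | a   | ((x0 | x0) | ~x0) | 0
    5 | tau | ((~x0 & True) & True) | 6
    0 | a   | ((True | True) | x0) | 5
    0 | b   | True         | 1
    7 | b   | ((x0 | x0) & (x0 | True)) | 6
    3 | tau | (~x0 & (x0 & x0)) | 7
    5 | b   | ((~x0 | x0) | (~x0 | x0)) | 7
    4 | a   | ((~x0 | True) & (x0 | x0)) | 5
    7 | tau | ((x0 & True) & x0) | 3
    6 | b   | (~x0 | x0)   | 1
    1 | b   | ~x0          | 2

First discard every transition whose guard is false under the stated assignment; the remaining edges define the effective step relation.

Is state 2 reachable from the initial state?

Answer: UNREACHABLE

Analysis:
After dropping false guards: 9 live edges.
Layer 0: {0}
Layer 1: {1,5}  cumulative {0,1,5}
Layer 2: {4,7}  cumulative {0,1,4,5,7}
Layer 3: {3,6}  cumulative {0,1,3,4,5,6,7}
Reach set: {0,1,3,4,5,6,7}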